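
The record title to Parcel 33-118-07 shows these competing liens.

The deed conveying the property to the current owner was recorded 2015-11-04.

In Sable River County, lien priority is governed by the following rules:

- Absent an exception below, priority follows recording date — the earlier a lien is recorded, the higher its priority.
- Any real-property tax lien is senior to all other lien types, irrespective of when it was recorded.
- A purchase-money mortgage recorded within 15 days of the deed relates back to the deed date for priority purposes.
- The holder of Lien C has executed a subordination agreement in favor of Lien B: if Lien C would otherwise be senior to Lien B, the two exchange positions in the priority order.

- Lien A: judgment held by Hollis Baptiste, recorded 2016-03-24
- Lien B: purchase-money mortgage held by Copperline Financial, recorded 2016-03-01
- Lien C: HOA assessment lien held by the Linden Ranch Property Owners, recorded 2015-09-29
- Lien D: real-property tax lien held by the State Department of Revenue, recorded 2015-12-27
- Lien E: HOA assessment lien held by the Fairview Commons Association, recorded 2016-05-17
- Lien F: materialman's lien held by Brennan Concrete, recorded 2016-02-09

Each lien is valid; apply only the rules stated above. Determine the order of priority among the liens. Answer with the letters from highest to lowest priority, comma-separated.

Effective dates after the stated exceptions: B was recorded 118 days after the deed — beyond 15 days — so no relation-back applies.
As a real-property tax lien, D is senior to every other lien.
The other liens, earliest effective date first: C (2015-09-29), F (2016-02-09), B (2016-03-01), A (2016-03-24), E (2016-05-17).
C would otherwise be senior to B, so under the subordination agreement C and B exchange positions.

D, B, F, C, A, E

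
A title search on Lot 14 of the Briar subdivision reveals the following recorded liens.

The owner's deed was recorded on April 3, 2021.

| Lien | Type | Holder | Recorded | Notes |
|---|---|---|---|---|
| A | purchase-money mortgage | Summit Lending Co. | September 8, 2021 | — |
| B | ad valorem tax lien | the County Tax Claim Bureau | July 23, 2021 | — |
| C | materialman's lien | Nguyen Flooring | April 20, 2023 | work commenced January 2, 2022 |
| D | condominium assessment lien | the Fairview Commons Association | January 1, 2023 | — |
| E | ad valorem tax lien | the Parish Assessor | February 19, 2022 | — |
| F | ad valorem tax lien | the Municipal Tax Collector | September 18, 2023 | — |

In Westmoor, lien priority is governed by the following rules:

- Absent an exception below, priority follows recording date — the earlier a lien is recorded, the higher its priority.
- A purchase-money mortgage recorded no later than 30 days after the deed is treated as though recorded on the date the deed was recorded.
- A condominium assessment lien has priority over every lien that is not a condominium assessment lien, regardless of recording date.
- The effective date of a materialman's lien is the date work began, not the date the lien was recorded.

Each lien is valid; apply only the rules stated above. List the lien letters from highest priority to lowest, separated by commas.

D, B, A, C, E, F

Adjusting effective dates: A missed the 30-day window (158 days after the deed), so its recording date stands; C relates back to January 2, 2022 (work commenced).
D, as a condominium assessment lien, has superpriority and ranks first.
The other liens, earliest effective date first: B (July 23, 2021), A (September 8, 2021), C (January 2, 2022), E (February 19, 2022), F (September 18, 2023).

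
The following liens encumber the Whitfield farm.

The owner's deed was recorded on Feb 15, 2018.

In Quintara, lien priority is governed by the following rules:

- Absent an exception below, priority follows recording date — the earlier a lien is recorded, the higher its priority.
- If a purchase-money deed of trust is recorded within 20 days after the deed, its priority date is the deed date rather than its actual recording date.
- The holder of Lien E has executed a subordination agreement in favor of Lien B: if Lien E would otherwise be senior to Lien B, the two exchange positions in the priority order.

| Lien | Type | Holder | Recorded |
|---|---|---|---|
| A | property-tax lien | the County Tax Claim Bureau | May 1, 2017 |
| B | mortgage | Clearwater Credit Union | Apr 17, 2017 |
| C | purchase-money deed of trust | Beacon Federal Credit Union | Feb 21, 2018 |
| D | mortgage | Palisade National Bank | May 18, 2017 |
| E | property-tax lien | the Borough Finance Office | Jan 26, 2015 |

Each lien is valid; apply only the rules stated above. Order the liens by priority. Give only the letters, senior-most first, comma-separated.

B, E, A, D, C

Adjusting effective dates: C was recorded within the 20-day window, so its effective date is the deed date Feb 15, 2018.
Sorted by effective date: E (Jan 26, 2015), B (Apr 17, 2017), A (May 1, 2017), D (May 18, 2017), C (Feb 15, 2018).
E is senior to B before the subordination, so the two trade places.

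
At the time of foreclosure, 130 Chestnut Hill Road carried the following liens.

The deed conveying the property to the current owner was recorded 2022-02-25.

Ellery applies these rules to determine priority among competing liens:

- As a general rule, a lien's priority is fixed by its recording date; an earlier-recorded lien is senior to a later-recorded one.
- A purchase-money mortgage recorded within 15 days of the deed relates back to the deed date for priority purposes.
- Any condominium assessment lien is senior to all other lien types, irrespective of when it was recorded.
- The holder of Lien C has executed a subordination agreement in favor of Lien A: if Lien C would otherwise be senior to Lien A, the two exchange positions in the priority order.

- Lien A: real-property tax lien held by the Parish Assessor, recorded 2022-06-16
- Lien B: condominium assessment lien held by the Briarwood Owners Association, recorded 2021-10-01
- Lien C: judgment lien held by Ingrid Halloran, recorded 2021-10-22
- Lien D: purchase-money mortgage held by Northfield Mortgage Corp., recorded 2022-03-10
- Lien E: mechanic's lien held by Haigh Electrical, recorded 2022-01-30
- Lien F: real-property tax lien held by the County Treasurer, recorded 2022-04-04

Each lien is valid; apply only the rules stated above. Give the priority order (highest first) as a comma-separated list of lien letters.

First, effective dates: D relates back to the deed date 2022-02-25.
B, as a condominium assessment lien, has superpriority and ranks first.
Ordering the rest by effective date: C (2021-10-22), E (2022-01-30), D (2022-02-25), F (2022-04-04), A (2022-06-16).
The subordination applies — C was senior to A — so C and A swap.

B, A, E, D, F, C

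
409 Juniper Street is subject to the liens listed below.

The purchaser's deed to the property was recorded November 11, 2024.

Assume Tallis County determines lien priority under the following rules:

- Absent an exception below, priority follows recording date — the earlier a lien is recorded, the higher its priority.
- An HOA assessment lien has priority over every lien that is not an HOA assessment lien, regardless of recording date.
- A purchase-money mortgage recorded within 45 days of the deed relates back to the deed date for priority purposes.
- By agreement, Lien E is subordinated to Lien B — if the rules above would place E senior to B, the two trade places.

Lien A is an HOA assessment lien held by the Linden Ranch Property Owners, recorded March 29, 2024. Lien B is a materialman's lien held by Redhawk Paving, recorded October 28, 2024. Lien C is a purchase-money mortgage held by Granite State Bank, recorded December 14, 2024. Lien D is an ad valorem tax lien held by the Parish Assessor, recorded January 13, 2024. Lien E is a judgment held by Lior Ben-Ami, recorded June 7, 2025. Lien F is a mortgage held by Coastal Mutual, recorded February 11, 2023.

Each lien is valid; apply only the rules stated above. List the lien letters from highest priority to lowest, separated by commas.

A, F, D, B, C, E

Effective dates after the stated exceptions: C was recorded within the 45-day window, so its effective date is the deed date November 11, 2024.
A is an HOA assessment lien, so it outranks all other liens regardless of date.
Remaining liens by effective date: F (February 11, 2023), D (January 13, 2024), B (October 28, 2024), C (November 11, 2024), E (June 7, 2025).
Since E is not senior to B, the subordination leaves the order unchanged.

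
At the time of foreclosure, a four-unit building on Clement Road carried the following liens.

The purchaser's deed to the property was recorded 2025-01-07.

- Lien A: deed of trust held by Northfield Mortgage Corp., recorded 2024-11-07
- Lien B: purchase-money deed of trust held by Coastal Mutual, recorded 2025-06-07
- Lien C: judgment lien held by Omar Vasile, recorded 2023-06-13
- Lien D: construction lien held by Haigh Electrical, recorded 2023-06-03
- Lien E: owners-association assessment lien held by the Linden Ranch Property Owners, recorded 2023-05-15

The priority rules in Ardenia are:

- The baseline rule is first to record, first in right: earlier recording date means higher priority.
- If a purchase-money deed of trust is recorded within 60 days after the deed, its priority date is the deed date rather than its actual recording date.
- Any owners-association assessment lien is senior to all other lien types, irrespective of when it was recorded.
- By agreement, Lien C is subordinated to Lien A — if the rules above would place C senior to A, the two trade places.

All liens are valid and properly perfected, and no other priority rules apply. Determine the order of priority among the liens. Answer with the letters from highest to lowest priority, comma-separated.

Effective dates: B missed the 60-day window (151 days after the deed), so its recording date stands.
E is an owners-association assessment lien, so it outranks all other liens regardless of date.
Ordering the rest by effective date: D (2023-06-03), C (2023-06-13), A (2024-11-07), B (2025-06-07).
The subordination applies — C was senior to A — so C and A swap.

E, D, A, C, B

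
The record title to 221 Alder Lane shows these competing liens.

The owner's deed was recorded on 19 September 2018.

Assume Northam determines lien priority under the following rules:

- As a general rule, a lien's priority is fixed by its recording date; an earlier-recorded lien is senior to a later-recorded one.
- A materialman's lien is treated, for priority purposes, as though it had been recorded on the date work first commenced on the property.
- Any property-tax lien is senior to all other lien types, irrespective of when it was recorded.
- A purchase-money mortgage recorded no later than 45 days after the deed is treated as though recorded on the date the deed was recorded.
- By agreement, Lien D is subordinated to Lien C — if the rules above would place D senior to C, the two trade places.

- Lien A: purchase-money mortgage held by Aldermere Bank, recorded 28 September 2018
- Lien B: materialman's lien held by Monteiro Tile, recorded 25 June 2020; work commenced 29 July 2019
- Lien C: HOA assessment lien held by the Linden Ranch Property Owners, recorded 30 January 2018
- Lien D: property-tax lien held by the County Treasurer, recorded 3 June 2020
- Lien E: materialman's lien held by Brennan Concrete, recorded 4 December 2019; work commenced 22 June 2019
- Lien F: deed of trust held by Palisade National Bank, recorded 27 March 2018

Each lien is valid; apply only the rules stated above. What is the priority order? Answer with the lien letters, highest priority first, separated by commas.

Adjusting effective dates: A's effective date is the deed date, 19 September 2018; B relates back to 29 July 2019 (work commenced); E's effective date is 22 June 2019, when work began.
D, as a property-tax lien, has superpriority and ranks first.
Remaining liens by effective date: C (30 January 2018), F (27 March 2018), A (19 September 2018), E (22 June 2019), B (29 July 2019).
D would otherwise be senior to C, so under the subordination agreement D and C exchange positions.

C, D, F, A, E, B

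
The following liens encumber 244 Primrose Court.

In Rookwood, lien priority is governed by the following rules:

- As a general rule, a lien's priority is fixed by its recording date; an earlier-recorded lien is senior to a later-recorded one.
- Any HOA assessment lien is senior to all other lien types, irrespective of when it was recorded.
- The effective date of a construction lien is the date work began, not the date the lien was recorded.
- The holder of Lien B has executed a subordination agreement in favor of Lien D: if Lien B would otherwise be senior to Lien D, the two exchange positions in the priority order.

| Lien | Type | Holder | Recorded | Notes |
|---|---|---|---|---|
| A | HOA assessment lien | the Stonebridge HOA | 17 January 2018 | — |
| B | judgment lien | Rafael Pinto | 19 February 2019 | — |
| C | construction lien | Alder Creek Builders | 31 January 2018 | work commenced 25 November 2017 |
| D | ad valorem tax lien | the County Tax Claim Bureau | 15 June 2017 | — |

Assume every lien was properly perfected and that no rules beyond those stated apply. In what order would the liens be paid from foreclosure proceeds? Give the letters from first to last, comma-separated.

First, effective dates: C relates back to 25 November 2017 (work commenced).
A is an HOA assessment lien and takes priority over every other lien.
Remaining liens by effective date: D (15 June 2017), C (25 November 2017), B (19 February 2019).
B is already junior to D, so the subordination agreement changes nothing.

A, D, C, B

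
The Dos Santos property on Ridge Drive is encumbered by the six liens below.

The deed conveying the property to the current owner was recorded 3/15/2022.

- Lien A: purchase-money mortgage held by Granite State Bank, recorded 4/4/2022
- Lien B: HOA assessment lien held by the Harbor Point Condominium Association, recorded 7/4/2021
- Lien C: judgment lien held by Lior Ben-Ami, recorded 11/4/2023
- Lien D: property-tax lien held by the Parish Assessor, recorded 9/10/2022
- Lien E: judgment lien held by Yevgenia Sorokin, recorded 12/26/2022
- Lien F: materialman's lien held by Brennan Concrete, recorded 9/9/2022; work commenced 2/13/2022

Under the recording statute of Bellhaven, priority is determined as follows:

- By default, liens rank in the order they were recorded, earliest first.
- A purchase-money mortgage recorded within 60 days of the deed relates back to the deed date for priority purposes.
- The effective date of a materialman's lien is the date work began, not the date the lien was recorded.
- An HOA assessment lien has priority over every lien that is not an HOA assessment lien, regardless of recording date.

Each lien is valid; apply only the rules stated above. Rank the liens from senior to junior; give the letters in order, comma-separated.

B, F, A, D, E, C

Effective dates: A was recorded within the 60-day window, so its effective date is the deed date 3/15/2022; F is treated as recorded 2/13/2022, the work-commencement date.
B is an HOA assessment lien, so it outranks all other liens regardless of date.
Ordering the rest by effective date: F (2/13/2022), A (3/15/2022), D (9/10/2022), E (12/26/2022), C (11/4/2023).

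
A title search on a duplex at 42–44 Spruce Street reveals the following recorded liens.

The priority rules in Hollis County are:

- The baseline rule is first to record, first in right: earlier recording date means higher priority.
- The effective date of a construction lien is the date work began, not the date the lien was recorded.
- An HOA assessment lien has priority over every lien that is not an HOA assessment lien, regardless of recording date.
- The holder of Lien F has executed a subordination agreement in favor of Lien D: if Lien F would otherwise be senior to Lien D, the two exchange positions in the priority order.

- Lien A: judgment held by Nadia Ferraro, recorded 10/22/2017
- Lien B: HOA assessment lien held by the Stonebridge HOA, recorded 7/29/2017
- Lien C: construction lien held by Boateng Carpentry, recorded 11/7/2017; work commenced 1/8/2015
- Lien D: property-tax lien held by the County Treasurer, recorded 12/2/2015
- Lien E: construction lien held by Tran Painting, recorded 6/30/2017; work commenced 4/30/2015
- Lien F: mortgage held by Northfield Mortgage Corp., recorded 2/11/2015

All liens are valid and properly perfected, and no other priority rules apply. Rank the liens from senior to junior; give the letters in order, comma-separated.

Adjusting effective dates: C relates back to 1/8/2015 (work commenced); E is treated as recorded 4/30/2015, the work-commencement date.
B is an HOA assessment lien, so it outranks all other liens regardless of date.
Among the remaining liens, by effective date: C (1/8/2015), F (2/11/2015), E (4/30/2015), D (12/2/2015), A (10/22/2017).
Because F would otherwise rank above D, the subordination swaps them.

B, C, D, E, F, A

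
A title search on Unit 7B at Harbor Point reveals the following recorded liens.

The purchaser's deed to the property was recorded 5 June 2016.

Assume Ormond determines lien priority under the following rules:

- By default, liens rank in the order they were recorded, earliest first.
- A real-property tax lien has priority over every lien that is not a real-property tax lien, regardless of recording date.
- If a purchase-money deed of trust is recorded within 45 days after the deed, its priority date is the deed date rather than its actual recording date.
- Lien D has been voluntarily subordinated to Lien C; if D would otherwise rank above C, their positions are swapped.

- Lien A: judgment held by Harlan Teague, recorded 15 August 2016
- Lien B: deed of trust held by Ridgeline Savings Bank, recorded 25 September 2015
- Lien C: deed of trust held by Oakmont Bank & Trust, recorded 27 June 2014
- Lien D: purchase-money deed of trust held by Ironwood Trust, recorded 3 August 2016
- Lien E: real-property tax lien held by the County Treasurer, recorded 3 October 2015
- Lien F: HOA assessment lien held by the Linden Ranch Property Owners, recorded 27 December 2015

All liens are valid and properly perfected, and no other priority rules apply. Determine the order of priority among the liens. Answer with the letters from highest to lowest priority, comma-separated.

First, effective dates: D missed the 45-day window (59 days after the deed), so its recording date stands.
E, as a real-property tax lien, has superpriority and ranks first.
Remaining liens by effective date: C (27 June 2014), B (25 September 2015), F (27 December 2015), D (3 August 2016), A (15 August 2016).
Since D is not senior to C, the subordination leaves the order unchanged.

E, C, B, F, D, A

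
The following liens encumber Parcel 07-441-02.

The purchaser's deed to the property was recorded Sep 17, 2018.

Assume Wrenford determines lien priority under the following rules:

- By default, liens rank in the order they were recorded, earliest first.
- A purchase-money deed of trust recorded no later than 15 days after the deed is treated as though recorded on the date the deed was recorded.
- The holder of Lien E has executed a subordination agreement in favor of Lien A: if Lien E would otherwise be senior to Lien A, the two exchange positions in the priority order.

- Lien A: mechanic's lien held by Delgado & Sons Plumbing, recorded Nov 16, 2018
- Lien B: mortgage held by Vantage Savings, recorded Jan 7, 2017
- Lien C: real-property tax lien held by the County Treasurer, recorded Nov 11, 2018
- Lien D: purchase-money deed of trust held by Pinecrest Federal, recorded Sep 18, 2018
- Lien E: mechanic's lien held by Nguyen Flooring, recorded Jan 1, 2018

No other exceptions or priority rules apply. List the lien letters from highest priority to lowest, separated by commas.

Effective dates: D relates back to the deed date Sep 17, 2018.
By effective date: B (Jan 7, 2017), E (Jan 1, 2018), D (Sep 17, 2018), C (Nov 11, 2018), A (Nov 16, 2018).
E is senior to A before the subordination, so the two trade places.

B, A, D, C, E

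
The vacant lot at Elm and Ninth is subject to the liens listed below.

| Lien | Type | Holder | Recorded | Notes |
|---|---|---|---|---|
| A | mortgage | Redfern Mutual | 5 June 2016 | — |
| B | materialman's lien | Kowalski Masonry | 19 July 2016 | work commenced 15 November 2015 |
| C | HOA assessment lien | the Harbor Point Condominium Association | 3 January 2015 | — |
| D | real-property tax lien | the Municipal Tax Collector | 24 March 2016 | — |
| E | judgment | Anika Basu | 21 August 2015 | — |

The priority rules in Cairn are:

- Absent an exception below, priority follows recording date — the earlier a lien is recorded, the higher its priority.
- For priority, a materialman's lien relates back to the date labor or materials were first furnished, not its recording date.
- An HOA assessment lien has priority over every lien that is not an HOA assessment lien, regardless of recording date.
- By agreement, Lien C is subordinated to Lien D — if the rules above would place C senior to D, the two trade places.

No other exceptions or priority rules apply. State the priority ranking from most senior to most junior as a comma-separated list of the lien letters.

Adjusting effective dates: B is treated as recorded 15 November 2015, the work-commencement date.
C, as an HOA assessment lien, has superpriority and ranks first.
Ordering the rest by effective date: E (21 August 2015), B (15 November 2015), D (24 March 2016), A (5 June 2016).
C is senior to D before the subordination, so the two trade places.

D, E, B, C, A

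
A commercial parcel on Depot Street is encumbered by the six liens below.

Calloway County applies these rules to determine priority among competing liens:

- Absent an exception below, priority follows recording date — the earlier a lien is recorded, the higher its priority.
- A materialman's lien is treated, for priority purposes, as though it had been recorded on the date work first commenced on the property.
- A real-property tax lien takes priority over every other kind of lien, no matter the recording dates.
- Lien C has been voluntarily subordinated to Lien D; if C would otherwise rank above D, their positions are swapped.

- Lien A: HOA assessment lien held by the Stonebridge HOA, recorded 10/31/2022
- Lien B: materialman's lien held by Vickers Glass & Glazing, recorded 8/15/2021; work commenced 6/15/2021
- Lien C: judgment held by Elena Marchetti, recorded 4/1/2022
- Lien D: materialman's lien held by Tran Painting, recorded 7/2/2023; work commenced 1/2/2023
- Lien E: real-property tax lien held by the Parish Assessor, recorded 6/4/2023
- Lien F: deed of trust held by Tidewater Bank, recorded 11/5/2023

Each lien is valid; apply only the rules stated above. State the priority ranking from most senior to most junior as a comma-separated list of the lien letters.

E, B, D, A, C, F

Effective dates after the stated exceptions: B is treated as recorded 6/15/2021, the work-commencement date; D is treated as recorded 1/2/2023, the work-commencement date.
E is a real-property tax lien and takes priority over every other lien.
Ordering the rest by effective date: B (6/15/2021), C (4/1/2022), A (10/31/2022), D (1/2/2023), F (11/5/2023).
Because C would otherwise rank above D, the subordination swaps them.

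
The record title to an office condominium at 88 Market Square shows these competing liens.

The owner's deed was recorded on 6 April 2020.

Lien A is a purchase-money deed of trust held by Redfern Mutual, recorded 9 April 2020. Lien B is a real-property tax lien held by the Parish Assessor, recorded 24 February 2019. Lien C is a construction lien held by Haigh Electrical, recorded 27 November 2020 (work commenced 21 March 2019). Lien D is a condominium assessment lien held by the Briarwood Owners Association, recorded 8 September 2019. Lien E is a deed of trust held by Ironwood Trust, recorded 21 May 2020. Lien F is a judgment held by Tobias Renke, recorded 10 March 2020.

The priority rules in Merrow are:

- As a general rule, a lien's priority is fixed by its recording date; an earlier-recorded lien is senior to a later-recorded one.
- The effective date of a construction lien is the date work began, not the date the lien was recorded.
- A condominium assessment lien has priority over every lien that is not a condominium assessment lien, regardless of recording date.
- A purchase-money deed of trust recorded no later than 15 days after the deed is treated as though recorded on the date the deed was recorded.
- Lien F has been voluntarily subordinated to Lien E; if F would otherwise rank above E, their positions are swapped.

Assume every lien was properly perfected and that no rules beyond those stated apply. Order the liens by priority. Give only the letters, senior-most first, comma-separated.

D, B, C, E, A, F

Effective dates after the stated exceptions: A's effective date is the deed date, 6 April 2020; C's effective date is 21 March 2019, when work began.
D is a condominium assessment lien, so it outranks all other liens regardless of date.
Remaining liens by effective date: B (24 February 2019), C (21 March 2019), F (10 March 2020), A (6 April 2020), E (21 May 2020).
F is senior to E before the subordination, so the two trade places.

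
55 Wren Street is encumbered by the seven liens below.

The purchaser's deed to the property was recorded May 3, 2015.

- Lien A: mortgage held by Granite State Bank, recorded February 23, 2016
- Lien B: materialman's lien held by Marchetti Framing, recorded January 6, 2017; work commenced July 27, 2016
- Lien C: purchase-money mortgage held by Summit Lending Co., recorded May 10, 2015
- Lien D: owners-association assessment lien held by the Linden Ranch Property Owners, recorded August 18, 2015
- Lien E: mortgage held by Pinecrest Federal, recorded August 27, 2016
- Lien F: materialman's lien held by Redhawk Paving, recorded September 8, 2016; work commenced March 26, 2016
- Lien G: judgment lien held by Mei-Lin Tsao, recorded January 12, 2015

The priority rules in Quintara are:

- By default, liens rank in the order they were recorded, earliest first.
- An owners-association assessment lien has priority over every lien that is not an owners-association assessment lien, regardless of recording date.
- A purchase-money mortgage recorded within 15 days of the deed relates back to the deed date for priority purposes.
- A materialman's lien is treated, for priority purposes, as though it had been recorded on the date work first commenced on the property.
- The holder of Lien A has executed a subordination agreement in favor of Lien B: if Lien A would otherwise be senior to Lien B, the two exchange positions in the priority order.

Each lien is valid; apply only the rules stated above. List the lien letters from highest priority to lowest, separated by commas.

D, G, C, B, F, A, E

Adjusting effective dates: B relates back to July 27, 2016 (work commenced); C relates back to the deed date May 3, 2015; F is treated as recorded March 26, 2016, the work-commencement date.
D, as an owners-association assessment lien, has superpriority and ranks first.
The other liens, earliest effective date first: G (January 12, 2015), C (May 3, 2015), A (February 23, 2016), F (March 26, 2016), B (July 27, 2016), E (August 27, 2016).
A would otherwise be senior to B, so under the subordination agreement A and B exchange positions.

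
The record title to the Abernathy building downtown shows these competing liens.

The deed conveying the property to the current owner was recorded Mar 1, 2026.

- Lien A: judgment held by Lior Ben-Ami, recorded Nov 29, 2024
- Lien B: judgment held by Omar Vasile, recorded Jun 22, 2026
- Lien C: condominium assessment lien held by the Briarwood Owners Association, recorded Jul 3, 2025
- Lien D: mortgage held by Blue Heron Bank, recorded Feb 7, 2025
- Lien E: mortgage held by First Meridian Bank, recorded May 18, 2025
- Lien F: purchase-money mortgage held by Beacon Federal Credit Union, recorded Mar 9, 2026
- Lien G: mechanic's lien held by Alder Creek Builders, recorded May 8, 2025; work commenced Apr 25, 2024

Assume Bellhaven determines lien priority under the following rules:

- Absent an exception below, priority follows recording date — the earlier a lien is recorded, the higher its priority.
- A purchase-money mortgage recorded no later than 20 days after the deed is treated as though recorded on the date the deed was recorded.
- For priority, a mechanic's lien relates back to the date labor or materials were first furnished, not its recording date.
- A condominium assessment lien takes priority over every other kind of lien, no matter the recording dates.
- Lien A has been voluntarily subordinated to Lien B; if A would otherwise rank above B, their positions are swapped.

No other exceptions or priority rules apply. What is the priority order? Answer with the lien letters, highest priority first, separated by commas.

First, effective dates: F was recorded within the 20-day window, so its effective date is the deed date Mar 1, 2026; G is treated as recorded Apr 25, 2024, the work-commencement date.
C is a condominium assessment lien and takes priority over every other lien.
Ordering the rest by effective date: G (Apr 25, 2024), A (Nov 29, 2024), D (Feb 7, 2025), E (May 18, 2025), F (Mar 1, 2026), B (Jun 22, 2026).
A is senior to B before the subordination, so the two trade places.

C, G, B, D, E, F, A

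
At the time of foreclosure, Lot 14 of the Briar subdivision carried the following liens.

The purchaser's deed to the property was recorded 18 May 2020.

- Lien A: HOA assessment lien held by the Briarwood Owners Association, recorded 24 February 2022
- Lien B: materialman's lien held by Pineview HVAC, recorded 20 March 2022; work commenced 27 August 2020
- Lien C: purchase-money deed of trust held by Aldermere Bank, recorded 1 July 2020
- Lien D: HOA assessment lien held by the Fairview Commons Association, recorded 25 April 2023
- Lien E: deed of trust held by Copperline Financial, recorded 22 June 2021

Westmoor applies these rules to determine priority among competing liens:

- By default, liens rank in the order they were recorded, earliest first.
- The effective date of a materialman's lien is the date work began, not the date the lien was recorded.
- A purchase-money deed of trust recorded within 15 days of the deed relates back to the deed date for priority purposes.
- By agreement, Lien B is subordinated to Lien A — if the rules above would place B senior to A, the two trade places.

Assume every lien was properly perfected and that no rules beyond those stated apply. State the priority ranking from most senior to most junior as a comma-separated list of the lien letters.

Effective dates: B is treated as recorded 27 August 2020, the work-commencement date; C was recorded 44 days after the deed — beyond 15 days — so no relation-back applies.
Ordering by effective date: C (1 July 2020), B (27 August 2020), E (22 June 2021), A (24 February 2022), D (25 April 2023).
Because B would otherwise rank above A, the subordination swaps them.

C, A, E, B, D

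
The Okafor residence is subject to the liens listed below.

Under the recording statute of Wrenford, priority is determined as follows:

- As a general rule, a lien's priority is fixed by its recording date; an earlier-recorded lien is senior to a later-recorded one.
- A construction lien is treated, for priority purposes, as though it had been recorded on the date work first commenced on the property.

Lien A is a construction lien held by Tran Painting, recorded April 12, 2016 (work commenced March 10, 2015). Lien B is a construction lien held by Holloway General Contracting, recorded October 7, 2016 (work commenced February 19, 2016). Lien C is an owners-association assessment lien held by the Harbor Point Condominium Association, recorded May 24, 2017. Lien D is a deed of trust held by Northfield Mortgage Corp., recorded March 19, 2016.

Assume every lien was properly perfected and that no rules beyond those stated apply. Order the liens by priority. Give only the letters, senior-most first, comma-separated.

A, B, D, C

First, effective dates: A is treated as recorded March 10, 2015, the work-commencement date; B relates back to February 19, 2016 (work commenced).
By effective date: A (March 10, 2015), B (February 19, 2016), D (March 19, 2016), C (May 24, 2017).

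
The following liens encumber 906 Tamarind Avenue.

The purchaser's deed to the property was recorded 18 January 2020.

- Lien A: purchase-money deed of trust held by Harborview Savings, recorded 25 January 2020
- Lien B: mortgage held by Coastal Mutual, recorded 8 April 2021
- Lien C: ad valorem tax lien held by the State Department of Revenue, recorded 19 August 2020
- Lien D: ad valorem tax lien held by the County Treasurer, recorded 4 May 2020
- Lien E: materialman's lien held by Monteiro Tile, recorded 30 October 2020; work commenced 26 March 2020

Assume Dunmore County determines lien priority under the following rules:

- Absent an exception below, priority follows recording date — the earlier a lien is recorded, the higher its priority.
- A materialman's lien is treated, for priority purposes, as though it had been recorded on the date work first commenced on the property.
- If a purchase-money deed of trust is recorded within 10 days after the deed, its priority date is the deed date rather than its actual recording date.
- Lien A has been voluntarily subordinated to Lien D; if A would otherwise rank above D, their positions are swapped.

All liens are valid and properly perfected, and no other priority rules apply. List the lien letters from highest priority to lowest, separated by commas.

D, E, A, C, B

Adjusting effective dates: A was recorded within the 10-day window, so its effective date is the deed date 18 January 2020; E is treated as recorded 26 March 2020, the work-commencement date.
Ordering by effective date: A (18 January 2020), E (26 March 2020), D (4 May 2020), C (19 August 2020), B (8 April 2021).
A is senior to D before the subordination, so the two trade places.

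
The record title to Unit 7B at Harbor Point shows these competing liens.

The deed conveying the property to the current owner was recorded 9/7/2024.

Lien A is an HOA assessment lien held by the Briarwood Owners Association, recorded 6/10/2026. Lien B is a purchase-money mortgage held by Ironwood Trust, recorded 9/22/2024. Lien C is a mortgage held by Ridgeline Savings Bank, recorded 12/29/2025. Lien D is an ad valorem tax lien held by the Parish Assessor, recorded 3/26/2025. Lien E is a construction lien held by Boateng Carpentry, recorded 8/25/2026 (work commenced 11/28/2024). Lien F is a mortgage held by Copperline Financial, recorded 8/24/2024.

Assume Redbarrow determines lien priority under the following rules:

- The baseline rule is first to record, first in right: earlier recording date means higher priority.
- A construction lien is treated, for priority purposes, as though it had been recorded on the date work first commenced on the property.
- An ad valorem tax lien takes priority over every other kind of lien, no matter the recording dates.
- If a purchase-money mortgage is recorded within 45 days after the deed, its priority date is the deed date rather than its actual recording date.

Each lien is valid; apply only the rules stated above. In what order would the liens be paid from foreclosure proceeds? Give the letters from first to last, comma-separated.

D, F, B, E, C, A

Adjusting effective dates: B relates back to the deed date 9/7/2024; E relates back to 11/28/2024 (work commenced).
D is an ad valorem tax lien and takes priority over every other lien.
Among the remaining liens, by effective date: F (8/24/2024), B (9/7/2024), E (11/28/2024), C (12/29/2025), A (6/10/2026).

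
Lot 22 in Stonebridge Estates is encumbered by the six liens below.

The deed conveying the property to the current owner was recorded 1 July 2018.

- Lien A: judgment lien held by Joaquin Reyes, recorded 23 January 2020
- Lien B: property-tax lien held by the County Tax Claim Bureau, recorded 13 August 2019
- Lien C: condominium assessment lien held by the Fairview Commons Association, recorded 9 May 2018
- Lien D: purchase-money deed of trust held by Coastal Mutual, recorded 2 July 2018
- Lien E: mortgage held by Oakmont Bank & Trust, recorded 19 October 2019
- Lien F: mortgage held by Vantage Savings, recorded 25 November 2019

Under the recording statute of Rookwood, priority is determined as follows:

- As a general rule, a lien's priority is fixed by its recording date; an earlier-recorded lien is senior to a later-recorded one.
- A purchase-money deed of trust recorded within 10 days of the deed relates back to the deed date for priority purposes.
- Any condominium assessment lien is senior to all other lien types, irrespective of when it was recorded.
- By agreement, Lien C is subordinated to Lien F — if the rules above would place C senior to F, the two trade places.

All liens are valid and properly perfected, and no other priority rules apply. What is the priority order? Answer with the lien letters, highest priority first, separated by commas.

F, D, B, E, C, A

First, effective dates: D was recorded within the 10-day window, so its effective date is the deed date 1 July 2018.
C is a condominium assessment lien, so it outranks all other liens regardless of date.
Remaining liens by effective date: D (1 July 2018), B (13 August 2019), E (19 October 2019), F (25 November 2019), A (23 January 2020).
C is senior to F before the subordination, so the two trade places.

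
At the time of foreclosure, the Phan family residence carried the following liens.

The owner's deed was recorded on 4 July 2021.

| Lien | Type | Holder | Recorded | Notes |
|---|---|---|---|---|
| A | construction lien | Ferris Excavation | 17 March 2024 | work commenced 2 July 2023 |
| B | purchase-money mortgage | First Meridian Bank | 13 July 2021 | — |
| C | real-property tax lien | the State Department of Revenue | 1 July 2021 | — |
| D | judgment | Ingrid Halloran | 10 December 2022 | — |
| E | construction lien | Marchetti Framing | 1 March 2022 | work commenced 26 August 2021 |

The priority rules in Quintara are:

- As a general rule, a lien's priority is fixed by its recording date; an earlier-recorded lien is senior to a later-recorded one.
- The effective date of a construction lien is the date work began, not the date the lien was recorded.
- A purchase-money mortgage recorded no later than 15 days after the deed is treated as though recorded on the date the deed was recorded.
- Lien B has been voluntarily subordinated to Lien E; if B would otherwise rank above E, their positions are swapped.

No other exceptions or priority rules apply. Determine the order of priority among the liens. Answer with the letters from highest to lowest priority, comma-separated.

Effective dates after the stated exceptions: A is treated as recorded 2 July 2023, the work-commencement date; B's effective date is the deed date, 4 July 2021; E's effective date is 26 August 2021, when work began.
By effective date, earliest first: C (1 July 2021), B (4 July 2021), E (26 August 2021), D (10 December 2022), A (2 July 2023).
Because B would otherwise rank above E, the subordination swaps them.

C, E, B, D, A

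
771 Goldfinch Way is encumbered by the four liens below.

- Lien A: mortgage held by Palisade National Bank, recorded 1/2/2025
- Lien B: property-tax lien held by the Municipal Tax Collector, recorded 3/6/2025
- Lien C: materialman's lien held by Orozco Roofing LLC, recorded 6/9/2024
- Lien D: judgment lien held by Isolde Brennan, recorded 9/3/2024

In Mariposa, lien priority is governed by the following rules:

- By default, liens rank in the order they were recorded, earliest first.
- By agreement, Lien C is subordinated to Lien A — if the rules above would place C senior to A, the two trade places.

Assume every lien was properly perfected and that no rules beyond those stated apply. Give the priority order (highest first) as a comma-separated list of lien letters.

A, D, C, B

By effective date: C (6/9/2024), D (9/3/2024), A (1/2/2025), B (3/6/2025).
C is senior to A before the subordination, so the two trade places.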